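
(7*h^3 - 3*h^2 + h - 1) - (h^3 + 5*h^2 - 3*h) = 6*h^3 - 8*h^2 + 4*h - 1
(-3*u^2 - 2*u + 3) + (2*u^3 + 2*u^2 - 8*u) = 2*u^3 - u^2 - 10*u + 3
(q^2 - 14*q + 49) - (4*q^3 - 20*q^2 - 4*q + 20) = -4*q^3 + 21*q^2 - 10*q + 29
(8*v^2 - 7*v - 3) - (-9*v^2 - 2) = 17*v^2 - 7*v - 1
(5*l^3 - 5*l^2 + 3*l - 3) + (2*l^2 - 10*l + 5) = 5*l^3 - 3*l^2 - 7*l + 2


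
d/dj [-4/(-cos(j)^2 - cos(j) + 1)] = 4*(2*cos(j) + 1)*sin(j)/(-sin(j)^2 + cos(j))^2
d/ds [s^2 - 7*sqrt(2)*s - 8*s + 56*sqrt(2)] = 2*s - 7*sqrt(2) - 8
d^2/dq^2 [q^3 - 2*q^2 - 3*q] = 6*q - 4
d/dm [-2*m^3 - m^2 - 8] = 2*m*(-3*m - 1)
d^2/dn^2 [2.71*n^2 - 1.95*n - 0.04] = 5.42000000000000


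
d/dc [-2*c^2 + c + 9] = 1 - 4*c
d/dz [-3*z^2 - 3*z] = -6*z - 3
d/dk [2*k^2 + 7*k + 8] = 4*k + 7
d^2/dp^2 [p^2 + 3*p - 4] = 2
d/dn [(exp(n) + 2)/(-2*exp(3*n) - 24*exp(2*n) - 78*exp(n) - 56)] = (exp(3*n) + 9*exp(2*n) + 24*exp(n) + 25)*exp(n)/(exp(6*n) + 24*exp(5*n) + 222*exp(4*n) + 992*exp(3*n) + 2193*exp(2*n) + 2184*exp(n) + 784)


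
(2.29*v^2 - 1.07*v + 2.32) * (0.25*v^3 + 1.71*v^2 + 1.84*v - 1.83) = 0.5725*v^5 + 3.6484*v^4 + 2.9639*v^3 - 2.1923*v^2 + 6.2269*v - 4.2456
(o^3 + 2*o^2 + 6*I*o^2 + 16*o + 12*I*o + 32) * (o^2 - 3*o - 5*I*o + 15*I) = o^5 - o^4 + I*o^4 + 40*o^3 - I*o^3 - 46*o^2 - 86*I*o^2 - 276*o + 80*I*o + 480*I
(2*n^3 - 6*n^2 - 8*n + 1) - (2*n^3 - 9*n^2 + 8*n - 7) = 3*n^2 - 16*n + 8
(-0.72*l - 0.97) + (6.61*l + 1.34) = 5.89*l + 0.37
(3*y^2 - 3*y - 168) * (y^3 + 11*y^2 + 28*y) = 3*y^5 + 30*y^4 - 117*y^3 - 1932*y^2 - 4704*y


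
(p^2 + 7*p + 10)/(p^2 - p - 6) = (p + 5)/(p - 3)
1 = 1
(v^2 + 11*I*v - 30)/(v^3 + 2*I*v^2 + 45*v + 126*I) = (v + 5*I)/(v^2 - 4*I*v + 21)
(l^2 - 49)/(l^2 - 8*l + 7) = (l + 7)/(l - 1)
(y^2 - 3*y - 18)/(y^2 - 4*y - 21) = (y - 6)/(y - 7)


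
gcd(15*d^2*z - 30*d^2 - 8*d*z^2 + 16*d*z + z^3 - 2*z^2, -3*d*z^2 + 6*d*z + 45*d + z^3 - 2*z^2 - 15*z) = -3*d + z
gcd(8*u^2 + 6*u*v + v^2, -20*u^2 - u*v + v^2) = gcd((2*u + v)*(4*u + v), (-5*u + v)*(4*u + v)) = 4*u + v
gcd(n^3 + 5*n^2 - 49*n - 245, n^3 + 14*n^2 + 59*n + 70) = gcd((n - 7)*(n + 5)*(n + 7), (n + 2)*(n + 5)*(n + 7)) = n^2 + 12*n + 35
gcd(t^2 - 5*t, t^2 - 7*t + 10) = t - 5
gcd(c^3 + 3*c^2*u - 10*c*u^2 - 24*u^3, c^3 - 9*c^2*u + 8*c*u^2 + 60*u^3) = c + 2*u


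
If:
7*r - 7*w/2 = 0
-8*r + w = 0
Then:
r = 0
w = 0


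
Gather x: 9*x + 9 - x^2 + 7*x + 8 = -x^2 + 16*x + 17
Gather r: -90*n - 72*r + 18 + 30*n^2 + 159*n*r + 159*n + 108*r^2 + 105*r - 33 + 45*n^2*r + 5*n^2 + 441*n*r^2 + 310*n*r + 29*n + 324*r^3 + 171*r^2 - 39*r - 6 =35*n^2 + 98*n + 324*r^3 + r^2*(441*n + 279) + r*(45*n^2 + 469*n - 6) - 21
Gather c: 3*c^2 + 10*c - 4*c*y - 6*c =3*c^2 + c*(4 - 4*y)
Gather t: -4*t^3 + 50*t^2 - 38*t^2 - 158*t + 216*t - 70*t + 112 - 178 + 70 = -4*t^3 + 12*t^2 - 12*t + 4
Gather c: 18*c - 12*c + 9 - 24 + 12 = 6*c - 3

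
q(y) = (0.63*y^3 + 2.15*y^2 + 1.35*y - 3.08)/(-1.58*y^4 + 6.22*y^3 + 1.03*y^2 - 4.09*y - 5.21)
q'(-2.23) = 0.03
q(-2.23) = 0.02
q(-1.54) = 0.08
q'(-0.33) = -0.56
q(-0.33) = 0.83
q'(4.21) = 7.57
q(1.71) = 1.03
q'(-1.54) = 0.21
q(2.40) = 0.87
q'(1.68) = -1.24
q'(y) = (1.89*y^2 + 4.3*y + 1.35)/(-1.58*y^4 + 6.22*y^3 + 1.03*y^2 - 4.09*y - 5.21) + (0.63*y^3 + 2.15*y^2 + 1.35*y - 3.08)*(6.32*y^3 - 18.66*y^2 - 2.06*y + 4.09)/(-1.58*y^4 + 6.22*y^3 + 1.03*y^2 - 4.09*y - 5.21)^2 = (0.9954*y^6 + 6.794*y^5 - 6.3251*y^4 - 41.413*y^3 + 37.4419*y^2 - 16.0582*y - 19.6307)/(2.4964*y^8 - 19.6552*y^7 + 35.4336*y^6 + 25.7376*y^5 - 33.3551*y^4 - 73.2378*y^3 + 5.9955*y^2 + 42.6178*y + 27.1441)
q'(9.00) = 0.03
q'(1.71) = -1.06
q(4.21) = -2.41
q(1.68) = 1.07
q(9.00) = -0.11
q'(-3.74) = -0.00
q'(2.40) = 0.18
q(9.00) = -0.11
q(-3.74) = 0.02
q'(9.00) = 0.03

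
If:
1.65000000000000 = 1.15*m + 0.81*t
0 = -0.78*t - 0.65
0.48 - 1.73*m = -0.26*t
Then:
No Solution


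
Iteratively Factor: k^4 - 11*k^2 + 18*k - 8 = (k - 1)*(k^3 + k^2 - 10*k + 8) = (k - 2)*(k - 1)*(k^2 + 3*k - 4) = (k - 2)*(k - 1)^2*(k + 4)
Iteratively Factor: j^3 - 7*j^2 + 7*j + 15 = (j - 3)*(j^2 - 4*j - 5) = (j - 5)*(j - 3)*(j + 1)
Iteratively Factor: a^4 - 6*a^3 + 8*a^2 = (a - 4)*(a^3 - 2*a^2) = a*(a - 4)*(a^2 - 2*a) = a*(a - 4)*(a - 2)*(a)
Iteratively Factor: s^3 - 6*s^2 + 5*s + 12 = (s - 3)*(s^2 - 3*s - 4) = (s - 4)*(s - 3)*(s + 1)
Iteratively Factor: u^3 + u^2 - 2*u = (u - 1)*(u^2 + 2*u) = u*(u - 1)*(u + 2)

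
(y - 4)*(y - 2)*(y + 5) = y^3 - y^2 - 22*y + 40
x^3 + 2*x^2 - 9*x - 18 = (x - 3)*(x + 2)*(x + 3)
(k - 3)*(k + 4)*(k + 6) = k^3 + 7*k^2 - 6*k - 72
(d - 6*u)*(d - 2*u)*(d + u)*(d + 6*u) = d^4 - d^3*u - 38*d^2*u^2 + 36*d*u^3 + 72*u^4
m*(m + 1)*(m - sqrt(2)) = m^3 - sqrt(2)*m^2 + m^2 - sqrt(2)*m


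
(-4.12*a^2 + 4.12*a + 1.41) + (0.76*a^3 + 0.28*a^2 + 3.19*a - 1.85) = 0.76*a^3 - 3.84*a^2 + 7.31*a - 0.44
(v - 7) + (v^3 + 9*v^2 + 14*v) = v^3 + 9*v^2 + 15*v - 7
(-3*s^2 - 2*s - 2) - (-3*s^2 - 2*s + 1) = -3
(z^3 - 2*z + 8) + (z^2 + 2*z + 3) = z^3 + z^2 + 11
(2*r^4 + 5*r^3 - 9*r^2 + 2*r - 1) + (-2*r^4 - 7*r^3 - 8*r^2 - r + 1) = -2*r^3 - 17*r^2 + r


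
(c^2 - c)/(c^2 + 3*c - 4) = c/(c + 4)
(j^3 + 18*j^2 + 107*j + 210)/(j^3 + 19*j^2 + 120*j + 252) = (j + 5)/(j + 6)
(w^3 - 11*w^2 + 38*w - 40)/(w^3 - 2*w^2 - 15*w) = (w^2 - 6*w + 8)/(w*(w + 3))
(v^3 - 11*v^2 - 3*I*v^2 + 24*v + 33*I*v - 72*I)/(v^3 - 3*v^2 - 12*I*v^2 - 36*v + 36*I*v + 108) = (v^2 - v*(8 + 3*I) + 24*I)/(v^2 - 12*I*v - 36)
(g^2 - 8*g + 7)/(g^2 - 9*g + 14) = (g - 1)/(g - 2)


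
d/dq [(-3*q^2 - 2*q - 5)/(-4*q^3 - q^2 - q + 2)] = (2*(3*q + 1)*(4*q^3 + q^2 + q - 2) - (3*q^2 + 2*q + 5)*(12*q^2 + 2*q + 1))/(4*q^3 + q^2 + q - 2)^2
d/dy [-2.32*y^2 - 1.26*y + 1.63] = -4.64*y - 1.26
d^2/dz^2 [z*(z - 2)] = 2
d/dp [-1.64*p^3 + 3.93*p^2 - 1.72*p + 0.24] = -4.92*p^2 + 7.86*p - 1.72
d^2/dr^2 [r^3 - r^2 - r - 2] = 6*r - 2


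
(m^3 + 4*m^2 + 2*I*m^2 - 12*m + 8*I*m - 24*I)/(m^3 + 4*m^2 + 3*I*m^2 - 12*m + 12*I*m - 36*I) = (m + 2*I)/(m + 3*I)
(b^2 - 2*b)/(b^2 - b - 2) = b/(b + 1)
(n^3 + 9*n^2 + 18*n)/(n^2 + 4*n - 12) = n*(n + 3)/(n - 2)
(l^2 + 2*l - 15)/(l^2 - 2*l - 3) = (l + 5)/(l + 1)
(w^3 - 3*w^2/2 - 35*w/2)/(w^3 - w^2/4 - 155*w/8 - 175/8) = 4*w/(4*w + 5)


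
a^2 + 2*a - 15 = (a - 3)*(a + 5)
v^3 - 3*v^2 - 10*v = v*(v - 5)*(v + 2)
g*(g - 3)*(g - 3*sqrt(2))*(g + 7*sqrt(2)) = g^4 - 3*g^3 + 4*sqrt(2)*g^3 - 42*g^2 - 12*sqrt(2)*g^2 + 126*g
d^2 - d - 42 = (d - 7)*(d + 6)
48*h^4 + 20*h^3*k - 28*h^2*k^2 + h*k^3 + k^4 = (-4*h + k)*(-2*h + k)*(h + k)*(6*h + k)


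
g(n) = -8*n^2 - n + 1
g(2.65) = -57.83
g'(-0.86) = 12.76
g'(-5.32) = 84.12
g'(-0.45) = 6.20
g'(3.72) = -60.52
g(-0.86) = -4.06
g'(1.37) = -22.92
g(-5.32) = -220.10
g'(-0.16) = 1.56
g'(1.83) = -30.28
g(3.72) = -113.43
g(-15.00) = -1784.00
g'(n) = -16*n - 1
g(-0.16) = 0.96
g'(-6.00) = 95.00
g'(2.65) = -43.40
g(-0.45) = -0.17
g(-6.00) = -281.00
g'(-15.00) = 239.00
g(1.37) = -15.39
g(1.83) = -27.62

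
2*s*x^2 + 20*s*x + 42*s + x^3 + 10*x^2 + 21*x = (2*s + x)*(x + 3)*(x + 7)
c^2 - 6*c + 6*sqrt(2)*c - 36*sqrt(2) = (c - 6)*(c + 6*sqrt(2))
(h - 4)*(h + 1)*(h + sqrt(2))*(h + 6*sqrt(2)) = h^4 - 3*h^3 + 7*sqrt(2)*h^3 - 21*sqrt(2)*h^2 + 8*h^2 - 28*sqrt(2)*h - 36*h - 48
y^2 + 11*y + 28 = (y + 4)*(y + 7)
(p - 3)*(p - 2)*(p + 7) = p^3 + 2*p^2 - 29*p + 42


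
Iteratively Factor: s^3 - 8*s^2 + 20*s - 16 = (s - 2)*(s^2 - 6*s + 8) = (s - 2)^2*(s - 4)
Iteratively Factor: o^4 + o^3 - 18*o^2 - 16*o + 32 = (o - 1)*(o^3 + 2*o^2 - 16*o - 32) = (o - 4)*(o - 1)*(o^2 + 6*o + 8) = (o - 4)*(o - 1)*(o + 4)*(o + 2)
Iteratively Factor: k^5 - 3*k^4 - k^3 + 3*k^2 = (k - 3)*(k^4 - k^2) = (k - 3)*(k - 1)*(k^3 + k^2) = (k - 3)*(k - 1)*(k + 1)*(k^2) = k*(k - 3)*(k - 1)*(k + 1)*(k)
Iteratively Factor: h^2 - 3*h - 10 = (h - 5)*(h + 2)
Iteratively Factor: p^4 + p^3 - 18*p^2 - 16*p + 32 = (p + 4)*(p^3 - 3*p^2 - 6*p + 8) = (p - 1)*(p + 4)*(p^2 - 2*p - 8) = (p - 4)*(p - 1)*(p + 4)*(p + 2)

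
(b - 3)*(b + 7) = b^2 + 4*b - 21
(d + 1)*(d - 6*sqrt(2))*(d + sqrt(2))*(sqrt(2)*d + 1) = sqrt(2)*d^4 - 9*d^3 + sqrt(2)*d^3 - 17*sqrt(2)*d^2 - 9*d^2 - 17*sqrt(2)*d - 12*d - 12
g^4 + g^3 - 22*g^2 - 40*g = g*(g - 5)*(g + 2)*(g + 4)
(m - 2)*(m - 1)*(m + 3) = m^3 - 7*m + 6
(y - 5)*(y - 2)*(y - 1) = y^3 - 8*y^2 + 17*y - 10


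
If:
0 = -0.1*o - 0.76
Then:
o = -7.60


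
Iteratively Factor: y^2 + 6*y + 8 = (y + 2)*(y + 4)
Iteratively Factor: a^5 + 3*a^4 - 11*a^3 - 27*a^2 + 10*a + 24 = (a + 2)*(a^4 + a^3 - 13*a^2 - a + 12) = (a + 2)*(a + 4)*(a^3 - 3*a^2 - a + 3) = (a - 3)*(a + 2)*(a + 4)*(a^2 - 1) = (a - 3)*(a - 1)*(a + 2)*(a + 4)*(a + 1)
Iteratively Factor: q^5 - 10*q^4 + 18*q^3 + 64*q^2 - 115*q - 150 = (q - 5)*(q^4 - 5*q^3 - 7*q^2 + 29*q + 30) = (q - 5)*(q + 2)*(q^3 - 7*q^2 + 7*q + 15) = (q - 5)*(q + 1)*(q + 2)*(q^2 - 8*q + 15) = (q - 5)^2*(q + 1)*(q + 2)*(q - 3)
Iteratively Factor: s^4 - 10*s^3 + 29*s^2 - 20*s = (s - 4)*(s^3 - 6*s^2 + 5*s) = (s - 4)*(s - 1)*(s^2 - 5*s) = (s - 5)*(s - 4)*(s - 1)*(s)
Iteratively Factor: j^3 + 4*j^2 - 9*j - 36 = (j - 3)*(j^2 + 7*j + 12) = (j - 3)*(j + 3)*(j + 4)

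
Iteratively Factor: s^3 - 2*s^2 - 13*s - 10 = (s + 1)*(s^2 - 3*s - 10) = (s - 5)*(s + 1)*(s + 2)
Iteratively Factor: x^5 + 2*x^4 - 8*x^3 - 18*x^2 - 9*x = (x + 3)*(x^4 - x^3 - 5*x^2 - 3*x) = (x - 3)*(x + 3)*(x^3 + 2*x^2 + x) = x*(x - 3)*(x + 3)*(x^2 + 2*x + 1) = x*(x - 3)*(x + 1)*(x + 3)*(x + 1)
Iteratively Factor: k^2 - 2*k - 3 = (k + 1)*(k - 3)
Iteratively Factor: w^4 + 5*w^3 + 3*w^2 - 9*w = (w)*(w^3 + 5*w^2 + 3*w - 9) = w*(w + 3)*(w^2 + 2*w - 3) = w*(w - 1)*(w + 3)*(w + 3)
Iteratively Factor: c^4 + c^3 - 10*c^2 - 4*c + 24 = (c - 2)*(c^3 + 3*c^2 - 4*c - 12) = (c - 2)*(c + 3)*(c^2 - 4) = (c - 2)^2*(c + 3)*(c + 2)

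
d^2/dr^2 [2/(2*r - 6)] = 2/(r - 3)^3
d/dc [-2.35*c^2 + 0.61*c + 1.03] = 0.61 - 4.7*c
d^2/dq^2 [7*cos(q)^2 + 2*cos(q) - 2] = -2*cos(q) - 14*cos(2*q)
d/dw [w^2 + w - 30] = 2*w + 1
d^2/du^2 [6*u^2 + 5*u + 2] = 12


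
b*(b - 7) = b^2 - 7*b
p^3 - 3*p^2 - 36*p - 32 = (p - 8)*(p + 1)*(p + 4)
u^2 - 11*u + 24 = (u - 8)*(u - 3)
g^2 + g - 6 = (g - 2)*(g + 3)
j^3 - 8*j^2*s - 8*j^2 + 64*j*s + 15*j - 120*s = (j - 5)*(j - 3)*(j - 8*s)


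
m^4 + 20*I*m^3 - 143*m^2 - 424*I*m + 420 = (m + 2*I)*(m + 5*I)*(m + 6*I)*(m + 7*I)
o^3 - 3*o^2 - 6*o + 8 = (o - 4)*(o - 1)*(o + 2)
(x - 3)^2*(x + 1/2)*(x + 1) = x^4 - 9*x^3/2 + x^2/2 + 21*x/2 + 9/2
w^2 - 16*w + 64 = (w - 8)^2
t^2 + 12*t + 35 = (t + 5)*(t + 7)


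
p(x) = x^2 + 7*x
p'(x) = 2*x + 7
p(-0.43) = -2.83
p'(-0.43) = 6.14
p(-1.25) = -7.19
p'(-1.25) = 4.50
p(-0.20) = -1.36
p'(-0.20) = 6.60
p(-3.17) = -12.14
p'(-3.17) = 0.66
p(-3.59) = -12.24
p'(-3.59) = -0.18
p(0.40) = 2.96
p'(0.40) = 7.80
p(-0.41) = -2.70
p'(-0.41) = 6.18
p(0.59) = 4.48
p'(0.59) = 8.18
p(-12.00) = 60.00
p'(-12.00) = -17.00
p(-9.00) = 18.00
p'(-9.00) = -11.00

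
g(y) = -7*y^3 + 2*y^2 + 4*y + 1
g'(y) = -21*y^2 + 4*y + 4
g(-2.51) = 114.25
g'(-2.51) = -138.34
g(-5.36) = 1114.95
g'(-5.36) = -620.76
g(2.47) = -82.40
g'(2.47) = -114.24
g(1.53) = -13.27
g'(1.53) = -39.04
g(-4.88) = 842.61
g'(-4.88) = -515.62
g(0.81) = 1.83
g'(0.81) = -6.54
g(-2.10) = 66.25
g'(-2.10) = -97.01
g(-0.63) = 1.02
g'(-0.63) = -6.85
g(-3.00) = 196.00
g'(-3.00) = -197.00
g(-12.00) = 12337.00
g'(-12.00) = -3068.00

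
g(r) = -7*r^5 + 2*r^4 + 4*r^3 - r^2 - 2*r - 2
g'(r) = -35*r^4 + 8*r^3 + 12*r^2 - 2*r - 2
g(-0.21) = -1.65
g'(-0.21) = -1.19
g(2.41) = -458.26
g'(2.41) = -1005.83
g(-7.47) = 167334.78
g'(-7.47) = -111633.03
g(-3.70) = 5018.01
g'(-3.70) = -6795.11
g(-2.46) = 641.19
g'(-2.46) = -1325.32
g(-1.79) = 124.60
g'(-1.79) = -365.17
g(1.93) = -140.53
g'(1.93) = -389.27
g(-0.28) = -1.58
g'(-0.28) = -0.89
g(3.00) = -1448.00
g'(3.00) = -2519.00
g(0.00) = -2.00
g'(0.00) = -2.00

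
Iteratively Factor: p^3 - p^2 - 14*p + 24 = (p - 2)*(p^2 + p - 12) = (p - 2)*(p + 4)*(p - 3)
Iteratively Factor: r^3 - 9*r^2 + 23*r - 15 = (r - 3)*(r^2 - 6*r + 5) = (r - 5)*(r - 3)*(r - 1)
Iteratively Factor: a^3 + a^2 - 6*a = (a)*(a^2 + a - 6) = a*(a + 3)*(a - 2)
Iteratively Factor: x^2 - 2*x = (x)*(x - 2)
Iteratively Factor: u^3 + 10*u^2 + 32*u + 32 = (u + 2)*(u^2 + 8*u + 16) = (u + 2)*(u + 4)*(u + 4)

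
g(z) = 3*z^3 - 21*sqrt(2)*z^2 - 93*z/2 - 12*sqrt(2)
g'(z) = 9*z^2 - 42*sqrt(2)*z - 93/2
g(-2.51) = -134.80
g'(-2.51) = 159.29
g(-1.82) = -48.80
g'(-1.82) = 91.41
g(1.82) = -181.89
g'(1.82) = -124.79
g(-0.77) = -0.14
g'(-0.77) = 4.57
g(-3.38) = -314.93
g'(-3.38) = 257.08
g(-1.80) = -46.99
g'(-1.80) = 89.57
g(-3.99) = -494.80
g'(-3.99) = 333.77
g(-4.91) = -859.74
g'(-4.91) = 462.11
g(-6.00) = -1455.12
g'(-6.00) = 633.88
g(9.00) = -654.05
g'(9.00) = 147.93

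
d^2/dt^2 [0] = 0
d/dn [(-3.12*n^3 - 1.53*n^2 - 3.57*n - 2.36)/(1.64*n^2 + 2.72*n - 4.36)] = (-5.1168*n^4 - 16.9728*n^3 + 42.5028*n^2 + 21.0824*n + 21.9844)/(2.6896*n^4 + 8.9216*n^3 - 6.9024*n^2 - 23.7184*n + 19.0096)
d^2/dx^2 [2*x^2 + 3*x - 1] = 4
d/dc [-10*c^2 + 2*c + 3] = 2 - 20*c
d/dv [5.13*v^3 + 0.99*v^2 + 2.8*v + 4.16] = 15.39*v^2 + 1.98*v + 2.8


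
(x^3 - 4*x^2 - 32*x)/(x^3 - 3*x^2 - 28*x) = (x - 8)/(x - 7)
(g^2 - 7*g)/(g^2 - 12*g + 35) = g/(g - 5)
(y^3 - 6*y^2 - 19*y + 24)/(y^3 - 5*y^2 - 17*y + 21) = (y - 8)/(y - 7)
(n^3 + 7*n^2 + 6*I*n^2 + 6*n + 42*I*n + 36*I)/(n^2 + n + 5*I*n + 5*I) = (n^2 + 6*n*(1 + I) + 36*I)/(n + 5*I)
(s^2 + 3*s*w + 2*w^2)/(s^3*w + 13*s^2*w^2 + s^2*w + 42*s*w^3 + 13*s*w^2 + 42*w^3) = (s^2 + 3*s*w + 2*w^2)/(w*(s^3 + 13*s^2*w + s^2 + 42*s*w^2 + 13*s*w + 42*w^2))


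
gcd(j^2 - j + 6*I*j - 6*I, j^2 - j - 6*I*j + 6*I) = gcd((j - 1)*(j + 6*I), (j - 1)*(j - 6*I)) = j - 1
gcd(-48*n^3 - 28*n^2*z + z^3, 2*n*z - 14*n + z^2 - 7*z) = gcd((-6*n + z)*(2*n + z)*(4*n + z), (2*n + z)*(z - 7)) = 2*n + z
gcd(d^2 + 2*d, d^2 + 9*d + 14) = d + 2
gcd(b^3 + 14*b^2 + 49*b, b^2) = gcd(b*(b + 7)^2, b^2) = b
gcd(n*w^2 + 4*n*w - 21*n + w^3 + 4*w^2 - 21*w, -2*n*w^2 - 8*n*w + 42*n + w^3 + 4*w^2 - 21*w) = w^2 + 4*w - 21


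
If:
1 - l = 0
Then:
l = 1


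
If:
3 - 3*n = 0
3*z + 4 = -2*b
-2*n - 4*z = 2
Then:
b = -1/2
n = 1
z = -1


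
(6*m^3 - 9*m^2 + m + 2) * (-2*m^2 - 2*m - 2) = -12*m^5 + 6*m^4 + 4*m^3 + 12*m^2 - 6*m - 4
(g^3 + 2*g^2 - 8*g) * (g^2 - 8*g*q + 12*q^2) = g^5 - 8*g^4*q + 2*g^4 + 12*g^3*q^2 - 16*g^3*q - 8*g^3 + 24*g^2*q^2 + 64*g^2*q - 96*g*q^2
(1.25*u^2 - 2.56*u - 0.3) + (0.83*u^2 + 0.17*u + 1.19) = 2.08*u^2 - 2.39*u + 0.89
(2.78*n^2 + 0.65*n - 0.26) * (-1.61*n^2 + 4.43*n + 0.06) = -4.4758*n^4 + 11.2689*n^3 + 3.4649*n^2 - 1.1128*n - 0.0156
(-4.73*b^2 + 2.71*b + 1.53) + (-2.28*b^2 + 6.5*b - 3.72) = -7.01*b^2 + 9.21*b - 2.19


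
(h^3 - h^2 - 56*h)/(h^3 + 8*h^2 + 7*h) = (h - 8)/(h + 1)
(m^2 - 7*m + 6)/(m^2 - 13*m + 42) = (m - 1)/(m - 7)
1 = 1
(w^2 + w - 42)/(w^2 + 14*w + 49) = (w - 6)/(w + 7)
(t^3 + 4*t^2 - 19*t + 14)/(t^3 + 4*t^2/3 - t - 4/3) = 3*(t^2 + 5*t - 14)/(3*t^2 + 7*t + 4)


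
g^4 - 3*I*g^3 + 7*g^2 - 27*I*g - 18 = (g - 3*I)*(g - 2*I)*(g - I)*(g + 3*I)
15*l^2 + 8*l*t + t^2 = (3*l + t)*(5*l + t)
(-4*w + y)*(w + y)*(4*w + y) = -16*w^3 - 16*w^2*y + w*y^2 + y^3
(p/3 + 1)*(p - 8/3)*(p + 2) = p^3/3 + 7*p^2/9 - 22*p/9 - 16/3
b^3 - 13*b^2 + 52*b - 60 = (b - 6)*(b - 5)*(b - 2)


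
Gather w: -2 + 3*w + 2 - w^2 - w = -w^2 + 2*w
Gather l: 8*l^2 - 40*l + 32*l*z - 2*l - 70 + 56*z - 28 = 8*l^2 + l*(32*z - 42) + 56*z - 98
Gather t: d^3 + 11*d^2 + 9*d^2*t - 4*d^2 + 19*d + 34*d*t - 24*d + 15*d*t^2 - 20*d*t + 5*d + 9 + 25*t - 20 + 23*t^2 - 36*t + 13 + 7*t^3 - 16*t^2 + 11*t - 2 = d^3 + 7*d^2 + 7*t^3 + t^2*(15*d + 7) + t*(9*d^2 + 14*d)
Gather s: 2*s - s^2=-s^2 + 2*s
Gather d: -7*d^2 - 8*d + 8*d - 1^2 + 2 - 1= -7*d^2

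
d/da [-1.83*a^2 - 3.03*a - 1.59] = -3.66*a - 3.03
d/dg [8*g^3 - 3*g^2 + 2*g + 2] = 24*g^2 - 6*g + 2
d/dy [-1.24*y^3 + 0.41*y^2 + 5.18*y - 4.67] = -3.72*y^2 + 0.82*y + 5.18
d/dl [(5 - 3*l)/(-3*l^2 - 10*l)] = (-9*l^2 + 30*l + 50)/(l^2*(9*l^2 + 60*l + 100))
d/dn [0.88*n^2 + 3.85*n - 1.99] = 1.76*n + 3.85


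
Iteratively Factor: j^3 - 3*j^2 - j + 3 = (j - 3)*(j^2 - 1) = (j - 3)*(j + 1)*(j - 1)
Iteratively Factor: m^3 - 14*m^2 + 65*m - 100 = (m - 4)*(m^2 - 10*m + 25) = (m - 5)*(m - 4)*(m - 5)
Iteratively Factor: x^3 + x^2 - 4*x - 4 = (x + 2)*(x^2 - x - 2) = (x + 1)*(x + 2)*(x - 2)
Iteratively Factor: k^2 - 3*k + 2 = (k - 1)*(k - 2)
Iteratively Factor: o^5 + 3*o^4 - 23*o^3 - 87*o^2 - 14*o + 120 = (o - 5)*(o^4 + 8*o^3 + 17*o^2 - 2*o - 24) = (o - 5)*(o + 3)*(o^3 + 5*o^2 + 2*o - 8) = (o - 5)*(o + 3)*(o + 4)*(o^2 + o - 2) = (o - 5)*(o - 1)*(o + 3)*(o + 4)*(o + 2)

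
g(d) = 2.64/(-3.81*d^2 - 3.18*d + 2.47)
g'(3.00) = 0.04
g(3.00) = -0.06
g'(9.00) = 0.00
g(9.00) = -0.01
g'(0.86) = 2.70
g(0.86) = -0.86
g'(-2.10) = -0.58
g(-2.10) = -0.34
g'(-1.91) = -1.05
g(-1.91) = -0.49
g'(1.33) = 0.49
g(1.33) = -0.31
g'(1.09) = 0.99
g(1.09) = -0.48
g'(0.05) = 1.77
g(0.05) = 1.15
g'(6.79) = 0.00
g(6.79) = -0.01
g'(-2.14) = -0.52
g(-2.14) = -0.32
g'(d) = 2.64*(7.62*d + 3.18)/(-3.81*d^2 - 3.18*d + 2.47)^2 = (20.1168*d + 8.3952)/(3.81*d^2 + 3.18*d - 2.47)^2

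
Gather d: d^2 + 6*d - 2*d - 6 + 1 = d^2 + 4*d - 5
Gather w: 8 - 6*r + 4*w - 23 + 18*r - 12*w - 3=12*r - 8*w - 18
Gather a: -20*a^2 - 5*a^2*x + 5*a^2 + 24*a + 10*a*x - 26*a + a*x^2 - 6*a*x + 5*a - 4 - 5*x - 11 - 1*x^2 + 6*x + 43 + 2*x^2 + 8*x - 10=a^2*(-5*x - 15) + a*(x^2 + 4*x + 3) + x^2 + 9*x + 18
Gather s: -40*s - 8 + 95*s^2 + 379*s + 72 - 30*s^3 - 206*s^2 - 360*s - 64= -30*s^3 - 111*s^2 - 21*s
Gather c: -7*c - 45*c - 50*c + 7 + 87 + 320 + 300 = 714 - 102*c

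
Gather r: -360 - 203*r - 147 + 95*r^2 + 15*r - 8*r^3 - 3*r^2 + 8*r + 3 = -8*r^3 + 92*r^2 - 180*r - 504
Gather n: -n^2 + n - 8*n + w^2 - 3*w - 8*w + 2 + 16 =-n^2 - 7*n + w^2 - 11*w + 18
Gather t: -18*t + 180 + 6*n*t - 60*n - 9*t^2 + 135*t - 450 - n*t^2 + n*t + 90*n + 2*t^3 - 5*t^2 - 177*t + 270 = 30*n + 2*t^3 + t^2*(-n - 14) + t*(7*n - 60)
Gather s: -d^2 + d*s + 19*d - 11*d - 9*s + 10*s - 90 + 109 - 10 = -d^2 + 8*d + s*(d + 1) + 9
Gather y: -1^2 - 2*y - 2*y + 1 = -4*y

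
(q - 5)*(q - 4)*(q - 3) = q^3 - 12*q^2 + 47*q - 60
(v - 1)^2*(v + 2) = v^3 - 3*v + 2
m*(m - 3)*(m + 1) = m^3 - 2*m^2 - 3*m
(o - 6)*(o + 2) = o^2 - 4*o - 12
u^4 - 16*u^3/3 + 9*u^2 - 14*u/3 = u*(u - 7/3)*(u - 2)*(u - 1)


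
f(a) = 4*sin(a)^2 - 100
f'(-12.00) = 3.62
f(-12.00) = -98.85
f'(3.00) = -1.12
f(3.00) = -99.92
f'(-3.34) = -1.55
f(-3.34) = -99.84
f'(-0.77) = -4.00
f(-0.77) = -98.06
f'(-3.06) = 0.65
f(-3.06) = -99.97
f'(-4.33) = -2.77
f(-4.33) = -96.56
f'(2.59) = -3.57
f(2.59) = -98.90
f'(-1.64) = 0.55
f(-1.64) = -96.02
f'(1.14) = 3.04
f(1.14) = -96.70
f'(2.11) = -3.52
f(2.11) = -97.05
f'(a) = 8*sin(a)*cos(a)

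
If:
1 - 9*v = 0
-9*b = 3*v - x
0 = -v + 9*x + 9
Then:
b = -107/729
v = 1/9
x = -80/81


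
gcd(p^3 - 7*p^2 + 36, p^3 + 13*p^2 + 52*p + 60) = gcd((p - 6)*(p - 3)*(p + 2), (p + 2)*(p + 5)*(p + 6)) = p + 2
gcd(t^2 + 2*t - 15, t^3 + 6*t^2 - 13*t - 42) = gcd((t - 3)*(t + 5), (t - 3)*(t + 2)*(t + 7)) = t - 3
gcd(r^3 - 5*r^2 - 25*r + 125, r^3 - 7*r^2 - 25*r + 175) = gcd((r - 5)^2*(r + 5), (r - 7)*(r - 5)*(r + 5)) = r^2 - 25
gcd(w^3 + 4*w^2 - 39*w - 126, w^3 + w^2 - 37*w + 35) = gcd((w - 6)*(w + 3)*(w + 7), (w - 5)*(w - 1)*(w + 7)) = w + 7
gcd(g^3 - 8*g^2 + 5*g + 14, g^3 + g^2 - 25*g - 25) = g + 1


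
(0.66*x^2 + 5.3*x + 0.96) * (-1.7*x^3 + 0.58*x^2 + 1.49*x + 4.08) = -1.122*x^5 - 8.6272*x^4 + 2.4254*x^3 + 11.1466*x^2 + 23.0544*x + 3.9168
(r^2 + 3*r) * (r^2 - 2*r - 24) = r^4 + r^3 - 30*r^2 - 72*r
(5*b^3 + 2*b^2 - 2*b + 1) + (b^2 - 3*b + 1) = 5*b^3 + 3*b^2 - 5*b + 2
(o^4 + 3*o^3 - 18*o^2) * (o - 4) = o^5 - o^4 - 30*o^3 + 72*o^2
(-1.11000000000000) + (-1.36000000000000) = -2.47000000000000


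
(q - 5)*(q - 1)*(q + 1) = q^3 - 5*q^2 - q + 5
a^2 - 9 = (a - 3)*(a + 3)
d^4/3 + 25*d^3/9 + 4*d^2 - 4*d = d*(d/3 + 1)*(d - 2/3)*(d + 6)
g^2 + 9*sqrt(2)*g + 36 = (g + 3*sqrt(2))*(g + 6*sqrt(2))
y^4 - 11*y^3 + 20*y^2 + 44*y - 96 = (y - 8)*(y - 3)*(y - 2)*(y + 2)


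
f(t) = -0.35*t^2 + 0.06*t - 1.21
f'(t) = 0.06 - 0.7*t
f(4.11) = -6.88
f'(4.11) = -2.82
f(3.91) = -6.33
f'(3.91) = -2.68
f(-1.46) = -2.04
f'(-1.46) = 1.08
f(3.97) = -6.49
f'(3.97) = -2.72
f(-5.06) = -10.47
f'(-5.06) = 3.60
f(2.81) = -3.81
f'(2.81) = -1.91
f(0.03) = -1.21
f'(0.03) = 0.04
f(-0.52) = -1.34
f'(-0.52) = 0.42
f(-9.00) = -30.10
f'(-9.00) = 6.36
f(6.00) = -13.45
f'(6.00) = -4.14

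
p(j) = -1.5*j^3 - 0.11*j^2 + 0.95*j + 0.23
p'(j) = -4.5*j^2 - 0.22*j + 0.95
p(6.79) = -467.96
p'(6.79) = -208.01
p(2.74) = -28.85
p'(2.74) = -33.44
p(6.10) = -338.54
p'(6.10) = -167.84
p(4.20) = -108.85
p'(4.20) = -79.35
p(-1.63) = 4.89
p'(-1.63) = -10.65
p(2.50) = -21.52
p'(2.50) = -27.72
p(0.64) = 0.40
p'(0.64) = -1.03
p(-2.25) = 14.62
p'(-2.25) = -21.34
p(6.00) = -322.03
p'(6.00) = -162.37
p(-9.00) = 1076.27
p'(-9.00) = -361.57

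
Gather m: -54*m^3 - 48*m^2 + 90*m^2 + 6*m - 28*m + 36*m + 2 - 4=-54*m^3 + 42*m^2 + 14*m - 2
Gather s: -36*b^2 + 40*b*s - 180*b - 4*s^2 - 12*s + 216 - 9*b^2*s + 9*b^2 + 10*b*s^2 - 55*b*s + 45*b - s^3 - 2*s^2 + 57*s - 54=-27*b^2 - 135*b - s^3 + s^2*(10*b - 6) + s*(-9*b^2 - 15*b + 45) + 162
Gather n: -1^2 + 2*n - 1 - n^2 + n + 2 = -n^2 + 3*n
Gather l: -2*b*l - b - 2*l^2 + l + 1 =-b - 2*l^2 + l*(1 - 2*b) + 1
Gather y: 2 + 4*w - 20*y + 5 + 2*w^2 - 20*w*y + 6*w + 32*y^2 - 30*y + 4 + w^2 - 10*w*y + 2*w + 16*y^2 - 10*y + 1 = 3*w^2 + 12*w + 48*y^2 + y*(-30*w - 60) + 12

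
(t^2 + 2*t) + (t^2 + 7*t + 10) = 2*t^2 + 9*t + 10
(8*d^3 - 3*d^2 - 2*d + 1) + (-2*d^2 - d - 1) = 8*d^3 - 5*d^2 - 3*d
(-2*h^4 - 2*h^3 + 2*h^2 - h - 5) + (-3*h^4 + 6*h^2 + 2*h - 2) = -5*h^4 - 2*h^3 + 8*h^2 + h - 7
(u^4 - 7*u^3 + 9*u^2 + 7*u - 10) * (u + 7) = u^5 - 40*u^3 + 70*u^2 + 39*u - 70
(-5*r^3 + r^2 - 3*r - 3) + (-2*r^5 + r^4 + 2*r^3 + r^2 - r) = -2*r^5 + r^4 - 3*r^3 + 2*r^2 - 4*r - 3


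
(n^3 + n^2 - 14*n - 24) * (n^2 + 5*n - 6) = n^5 + 6*n^4 - 15*n^3 - 100*n^2 - 36*n + 144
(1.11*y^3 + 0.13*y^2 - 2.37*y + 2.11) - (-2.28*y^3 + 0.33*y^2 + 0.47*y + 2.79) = 3.39*y^3 - 0.2*y^2 - 2.84*y - 0.68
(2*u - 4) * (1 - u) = -2*u^2 + 6*u - 4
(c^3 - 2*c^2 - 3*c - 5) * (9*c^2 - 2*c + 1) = 9*c^5 - 20*c^4 - 22*c^3 - 41*c^2 + 7*c - 5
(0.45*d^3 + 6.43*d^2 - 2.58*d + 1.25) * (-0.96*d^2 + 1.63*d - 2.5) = -0.432*d^5 - 5.4393*d^4 + 11.8327*d^3 - 21.4804*d^2 + 8.4875*d - 3.125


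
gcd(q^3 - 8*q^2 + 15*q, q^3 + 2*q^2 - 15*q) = q^2 - 3*q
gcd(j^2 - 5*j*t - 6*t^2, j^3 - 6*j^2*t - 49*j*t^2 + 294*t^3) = -j + 6*t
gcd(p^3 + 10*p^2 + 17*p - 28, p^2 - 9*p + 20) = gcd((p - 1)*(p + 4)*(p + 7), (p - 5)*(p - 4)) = 1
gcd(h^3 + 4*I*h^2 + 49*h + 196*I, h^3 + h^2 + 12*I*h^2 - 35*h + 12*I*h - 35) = h + 7*I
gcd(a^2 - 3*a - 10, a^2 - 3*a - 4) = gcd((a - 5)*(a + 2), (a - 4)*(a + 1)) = 1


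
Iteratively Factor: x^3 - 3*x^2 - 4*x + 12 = (x + 2)*(x^2 - 5*x + 6) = (x - 2)*(x + 2)*(x - 3)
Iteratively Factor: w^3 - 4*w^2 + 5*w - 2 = (w - 1)*(w^2 - 3*w + 2) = (w - 1)^2*(w - 2)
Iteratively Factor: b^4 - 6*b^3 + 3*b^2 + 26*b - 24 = (b - 1)*(b^3 - 5*b^2 - 2*b + 24) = (b - 4)*(b - 1)*(b^2 - b - 6) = (b - 4)*(b - 3)*(b - 1)*(b + 2)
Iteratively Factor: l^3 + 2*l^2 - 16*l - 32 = (l + 4)*(l^2 - 2*l - 8) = (l + 2)*(l + 4)*(l - 4)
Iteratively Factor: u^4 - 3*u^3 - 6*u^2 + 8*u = (u)*(u^3 - 3*u^2 - 6*u + 8) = u*(u - 4)*(u^2 + u - 2) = u*(u - 4)*(u - 1)*(u + 2)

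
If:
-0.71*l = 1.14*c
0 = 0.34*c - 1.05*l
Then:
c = 0.00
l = 0.00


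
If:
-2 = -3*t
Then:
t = 2/3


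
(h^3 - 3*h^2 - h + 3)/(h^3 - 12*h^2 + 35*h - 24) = (h + 1)/(h - 8)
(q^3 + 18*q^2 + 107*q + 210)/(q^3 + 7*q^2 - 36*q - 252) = (q + 5)/(q - 6)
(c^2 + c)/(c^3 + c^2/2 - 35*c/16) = 16*(c + 1)/(16*c^2 + 8*c - 35)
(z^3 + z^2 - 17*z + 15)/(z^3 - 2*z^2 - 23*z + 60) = (z - 1)/(z - 4)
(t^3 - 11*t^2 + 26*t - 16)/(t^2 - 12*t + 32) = (t^2 - 3*t + 2)/(t - 4)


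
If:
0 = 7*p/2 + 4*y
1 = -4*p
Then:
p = -1/4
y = 7/32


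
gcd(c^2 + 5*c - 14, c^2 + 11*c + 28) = c + 7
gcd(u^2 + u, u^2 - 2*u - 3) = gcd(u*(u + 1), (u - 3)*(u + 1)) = u + 1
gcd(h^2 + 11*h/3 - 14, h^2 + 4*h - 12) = h + 6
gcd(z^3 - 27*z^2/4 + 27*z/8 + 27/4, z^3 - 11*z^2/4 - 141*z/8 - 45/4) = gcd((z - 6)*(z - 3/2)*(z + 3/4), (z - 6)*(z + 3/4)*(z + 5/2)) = z^2 - 21*z/4 - 9/2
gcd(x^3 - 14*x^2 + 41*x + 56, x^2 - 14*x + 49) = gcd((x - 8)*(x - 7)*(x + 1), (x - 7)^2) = x - 7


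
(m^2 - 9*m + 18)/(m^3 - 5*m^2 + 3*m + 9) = (m - 6)/(m^2 - 2*m - 3)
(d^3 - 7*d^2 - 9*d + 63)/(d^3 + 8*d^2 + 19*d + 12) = (d^2 - 10*d + 21)/(d^2 + 5*d + 4)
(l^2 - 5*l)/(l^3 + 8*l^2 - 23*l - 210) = l/(l^2 + 13*l + 42)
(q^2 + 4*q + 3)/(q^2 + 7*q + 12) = (q + 1)/(q + 4)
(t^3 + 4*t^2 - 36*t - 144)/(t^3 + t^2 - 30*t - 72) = (t + 6)/(t + 3)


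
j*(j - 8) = j^2 - 8*j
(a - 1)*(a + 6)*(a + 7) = a^3 + 12*a^2 + 29*a - 42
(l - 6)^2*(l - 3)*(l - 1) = l^4 - 16*l^3 + 87*l^2 - 180*l + 108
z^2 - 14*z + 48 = (z - 8)*(z - 6)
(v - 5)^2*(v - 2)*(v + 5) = v^4 - 7*v^3 - 15*v^2 + 175*v - 250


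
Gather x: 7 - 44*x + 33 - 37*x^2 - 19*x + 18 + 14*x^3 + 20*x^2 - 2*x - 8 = 14*x^3 - 17*x^2 - 65*x + 50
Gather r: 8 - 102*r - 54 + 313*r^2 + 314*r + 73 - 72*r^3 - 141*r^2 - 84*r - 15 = -72*r^3 + 172*r^2 + 128*r + 12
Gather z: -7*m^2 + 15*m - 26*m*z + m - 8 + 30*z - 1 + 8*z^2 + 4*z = -7*m^2 + 16*m + 8*z^2 + z*(34 - 26*m) - 9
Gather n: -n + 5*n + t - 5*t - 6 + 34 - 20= 4*n - 4*t + 8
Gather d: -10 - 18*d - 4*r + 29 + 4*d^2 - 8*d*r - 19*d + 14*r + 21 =4*d^2 + d*(-8*r - 37) + 10*r + 40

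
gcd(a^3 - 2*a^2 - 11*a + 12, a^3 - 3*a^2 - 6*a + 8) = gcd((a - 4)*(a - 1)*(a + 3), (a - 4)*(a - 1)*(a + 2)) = a^2 - 5*a + 4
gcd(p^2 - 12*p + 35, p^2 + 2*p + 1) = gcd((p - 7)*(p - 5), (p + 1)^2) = 1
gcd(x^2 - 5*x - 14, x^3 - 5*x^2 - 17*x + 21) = x - 7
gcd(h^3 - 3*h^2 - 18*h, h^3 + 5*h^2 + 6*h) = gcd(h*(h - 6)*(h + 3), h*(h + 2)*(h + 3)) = h^2 + 3*h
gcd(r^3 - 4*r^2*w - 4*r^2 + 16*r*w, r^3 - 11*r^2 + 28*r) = r^2 - 4*r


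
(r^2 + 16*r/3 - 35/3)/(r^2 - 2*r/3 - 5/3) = (r + 7)/(r + 1)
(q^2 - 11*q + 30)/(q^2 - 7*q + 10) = (q - 6)/(q - 2)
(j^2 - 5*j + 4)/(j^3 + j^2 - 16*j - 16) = (j - 1)/(j^2 + 5*j + 4)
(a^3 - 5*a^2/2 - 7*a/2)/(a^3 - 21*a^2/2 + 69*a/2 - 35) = a*(a + 1)/(a^2 - 7*a + 10)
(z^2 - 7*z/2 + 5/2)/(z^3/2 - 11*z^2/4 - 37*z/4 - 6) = 2*(-2*z^2 + 7*z - 5)/(-2*z^3 + 11*z^2 + 37*z + 24)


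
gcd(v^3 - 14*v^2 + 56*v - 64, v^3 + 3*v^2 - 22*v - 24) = v - 4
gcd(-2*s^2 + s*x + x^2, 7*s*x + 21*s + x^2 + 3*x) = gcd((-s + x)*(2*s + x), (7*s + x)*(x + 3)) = 1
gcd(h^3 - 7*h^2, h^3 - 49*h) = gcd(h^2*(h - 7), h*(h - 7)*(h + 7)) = h^2 - 7*h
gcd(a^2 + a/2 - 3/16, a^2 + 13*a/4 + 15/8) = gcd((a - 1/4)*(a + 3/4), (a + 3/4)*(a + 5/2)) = a + 3/4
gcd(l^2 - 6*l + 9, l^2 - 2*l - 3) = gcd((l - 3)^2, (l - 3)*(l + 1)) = l - 3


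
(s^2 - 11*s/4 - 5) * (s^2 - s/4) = s^4 - 3*s^3 - 69*s^2/16 + 5*s/4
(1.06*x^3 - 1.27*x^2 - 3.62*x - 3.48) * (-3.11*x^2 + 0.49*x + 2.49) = -3.2966*x^5 + 4.4691*x^4 + 13.2753*x^3 + 5.8867*x^2 - 10.719*x - 8.6652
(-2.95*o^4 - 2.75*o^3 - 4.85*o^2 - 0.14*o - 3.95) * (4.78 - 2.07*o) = 6.1065*o^5 - 8.4085*o^4 - 3.1055*o^3 - 22.8932*o^2 + 7.5073*o - 18.881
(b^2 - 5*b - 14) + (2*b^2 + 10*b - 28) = 3*b^2 + 5*b - 42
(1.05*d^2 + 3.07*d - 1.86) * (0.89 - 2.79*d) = -2.9295*d^3 - 7.6308*d^2 + 7.9217*d - 1.6554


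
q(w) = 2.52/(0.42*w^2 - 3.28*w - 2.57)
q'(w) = 2.52*(3.28 - 0.84*w)/(0.42*w^2 - 3.28*w - 2.57)^2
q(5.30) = -0.31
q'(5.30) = -0.04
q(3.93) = -0.28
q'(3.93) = -0.00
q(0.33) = -0.70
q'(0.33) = 0.58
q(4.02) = -0.28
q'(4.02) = -0.00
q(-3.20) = 0.21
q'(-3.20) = 0.10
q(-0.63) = -7.48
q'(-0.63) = 84.57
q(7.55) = -0.74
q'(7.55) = -0.67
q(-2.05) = 0.43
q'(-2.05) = 0.36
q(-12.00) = 0.03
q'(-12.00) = 0.00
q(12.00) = 0.14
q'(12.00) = -0.05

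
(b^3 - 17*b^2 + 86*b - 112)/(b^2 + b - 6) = (b^2 - 15*b + 56)/(b + 3)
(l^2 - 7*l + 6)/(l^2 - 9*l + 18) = (l - 1)/(l - 3)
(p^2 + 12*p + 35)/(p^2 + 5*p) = (p + 7)/p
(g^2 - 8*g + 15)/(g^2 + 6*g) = (g^2 - 8*g + 15)/(g*(g + 6))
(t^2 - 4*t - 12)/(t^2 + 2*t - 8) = (t^2 - 4*t - 12)/(t^2 + 2*t - 8)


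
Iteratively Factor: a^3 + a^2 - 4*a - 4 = (a - 2)*(a^2 + 3*a + 2) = (a - 2)*(a + 1)*(a + 2)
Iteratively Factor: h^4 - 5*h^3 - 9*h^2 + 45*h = (h - 3)*(h^3 - 2*h^2 - 15*h) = (h - 5)*(h - 3)*(h^2 + 3*h) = (h - 5)*(h - 3)*(h + 3)*(h)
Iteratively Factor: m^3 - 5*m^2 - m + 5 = (m - 1)*(m^2 - 4*m - 5) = (m - 1)*(m + 1)*(m - 5)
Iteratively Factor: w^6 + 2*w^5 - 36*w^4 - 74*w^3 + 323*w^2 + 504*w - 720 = (w + 3)*(w^5 - w^4 - 33*w^3 + 25*w^2 + 248*w - 240) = (w - 5)*(w + 3)*(w^4 + 4*w^3 - 13*w^2 - 40*w + 48) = (w - 5)*(w + 3)*(w + 4)*(w^3 - 13*w + 12) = (w - 5)*(w - 1)*(w + 3)*(w + 4)*(w^2 + w - 12) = (w - 5)*(w - 1)*(w + 3)*(w + 4)^2*(w - 3)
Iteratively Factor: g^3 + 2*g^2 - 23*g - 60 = (g - 5)*(g^2 + 7*g + 12) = (g - 5)*(g + 3)*(g + 4)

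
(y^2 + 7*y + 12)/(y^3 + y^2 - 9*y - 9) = (y + 4)/(y^2 - 2*y - 3)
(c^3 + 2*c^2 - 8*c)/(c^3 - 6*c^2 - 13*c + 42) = c*(c + 4)/(c^2 - 4*c - 21)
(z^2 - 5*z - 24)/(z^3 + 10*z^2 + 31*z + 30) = (z - 8)/(z^2 + 7*z + 10)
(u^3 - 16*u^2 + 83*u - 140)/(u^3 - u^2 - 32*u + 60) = (u^2 - 11*u + 28)/(u^2 + 4*u - 12)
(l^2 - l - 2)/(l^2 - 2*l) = (l + 1)/l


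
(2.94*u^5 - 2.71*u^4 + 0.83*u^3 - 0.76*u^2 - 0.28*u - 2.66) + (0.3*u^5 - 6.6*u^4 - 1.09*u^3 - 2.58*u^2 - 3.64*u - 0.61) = 3.24*u^5 - 9.31*u^4 - 0.26*u^3 - 3.34*u^2 - 3.92*u - 3.27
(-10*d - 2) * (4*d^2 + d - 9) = -40*d^3 - 18*d^2 + 88*d + 18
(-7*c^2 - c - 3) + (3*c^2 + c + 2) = -4*c^2 - 1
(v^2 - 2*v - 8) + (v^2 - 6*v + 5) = 2*v^2 - 8*v - 3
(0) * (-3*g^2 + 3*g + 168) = 0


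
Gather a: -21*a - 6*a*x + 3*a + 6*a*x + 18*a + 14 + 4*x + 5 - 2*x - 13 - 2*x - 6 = 0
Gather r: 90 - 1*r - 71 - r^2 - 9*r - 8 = -r^2 - 10*r + 11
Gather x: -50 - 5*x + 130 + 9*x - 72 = 4*x + 8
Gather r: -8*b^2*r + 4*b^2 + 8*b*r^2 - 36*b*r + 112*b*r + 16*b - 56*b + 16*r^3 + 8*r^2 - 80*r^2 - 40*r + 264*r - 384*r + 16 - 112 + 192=4*b^2 - 40*b + 16*r^3 + r^2*(8*b - 72) + r*(-8*b^2 + 76*b - 160) + 96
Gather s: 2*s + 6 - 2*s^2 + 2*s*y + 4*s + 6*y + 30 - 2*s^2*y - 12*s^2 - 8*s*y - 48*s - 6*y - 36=s^2*(-2*y - 14) + s*(-6*y - 42)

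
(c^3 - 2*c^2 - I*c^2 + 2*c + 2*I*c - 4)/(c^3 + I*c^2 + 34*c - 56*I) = (c^2 + c*(-2 + I) - 2*I)/(c^2 + 3*I*c + 28)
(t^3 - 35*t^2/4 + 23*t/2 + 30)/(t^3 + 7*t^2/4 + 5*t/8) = 2*(t^2 - 10*t + 24)/(t*(2*t + 1))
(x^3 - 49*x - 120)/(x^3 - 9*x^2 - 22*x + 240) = (x + 3)/(x - 6)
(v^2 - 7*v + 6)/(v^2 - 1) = (v - 6)/(v + 1)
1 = 1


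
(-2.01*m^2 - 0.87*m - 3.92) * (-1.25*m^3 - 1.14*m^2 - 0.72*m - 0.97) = 2.5125*m^5 + 3.3789*m^4 + 7.339*m^3 + 7.0449*m^2 + 3.6663*m + 3.8024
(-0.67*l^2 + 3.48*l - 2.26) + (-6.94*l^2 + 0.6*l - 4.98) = -7.61*l^2 + 4.08*l - 7.24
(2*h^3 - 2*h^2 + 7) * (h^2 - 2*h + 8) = 2*h^5 - 6*h^4 + 20*h^3 - 9*h^2 - 14*h + 56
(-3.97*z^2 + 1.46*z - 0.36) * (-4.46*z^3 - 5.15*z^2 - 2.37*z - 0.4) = 17.7062*z^5 + 13.9339*z^4 + 3.4955*z^3 - 0.0181999999999998*z^2 + 0.2692*z + 0.144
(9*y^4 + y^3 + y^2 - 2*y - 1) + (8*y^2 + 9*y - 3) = 9*y^4 + y^3 + 9*y^2 + 7*y - 4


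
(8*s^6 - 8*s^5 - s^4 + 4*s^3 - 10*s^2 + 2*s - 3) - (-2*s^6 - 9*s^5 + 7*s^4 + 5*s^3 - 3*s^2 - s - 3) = 10*s^6 + s^5 - 8*s^4 - s^3 - 7*s^2 + 3*s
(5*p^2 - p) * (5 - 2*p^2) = -10*p^4 + 2*p^3 + 25*p^2 - 5*p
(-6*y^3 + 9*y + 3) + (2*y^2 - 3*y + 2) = -6*y^3 + 2*y^2 + 6*y + 5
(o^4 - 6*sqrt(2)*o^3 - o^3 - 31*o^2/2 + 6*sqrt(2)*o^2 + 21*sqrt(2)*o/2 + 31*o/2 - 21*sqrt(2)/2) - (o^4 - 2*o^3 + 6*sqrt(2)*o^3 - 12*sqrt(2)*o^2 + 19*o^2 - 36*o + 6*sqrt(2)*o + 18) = -12*sqrt(2)*o^3 + o^3 - 69*o^2/2 + 18*sqrt(2)*o^2 + 9*sqrt(2)*o/2 + 103*o/2 - 18 - 21*sqrt(2)/2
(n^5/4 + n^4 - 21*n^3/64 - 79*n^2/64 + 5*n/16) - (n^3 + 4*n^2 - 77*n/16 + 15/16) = n^5/4 + n^4 - 85*n^3/64 - 335*n^2/64 + 41*n/8 - 15/16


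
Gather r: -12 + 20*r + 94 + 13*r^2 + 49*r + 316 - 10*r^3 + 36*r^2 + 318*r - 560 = -10*r^3 + 49*r^2 + 387*r - 162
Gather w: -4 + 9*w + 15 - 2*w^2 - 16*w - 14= -2*w^2 - 7*w - 3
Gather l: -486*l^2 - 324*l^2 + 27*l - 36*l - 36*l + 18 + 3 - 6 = -810*l^2 - 45*l + 15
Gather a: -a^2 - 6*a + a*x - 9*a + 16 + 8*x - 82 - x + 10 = -a^2 + a*(x - 15) + 7*x - 56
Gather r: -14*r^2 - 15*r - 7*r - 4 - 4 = -14*r^2 - 22*r - 8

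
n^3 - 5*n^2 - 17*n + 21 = (n - 7)*(n - 1)*(n + 3)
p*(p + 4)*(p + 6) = p^3 + 10*p^2 + 24*p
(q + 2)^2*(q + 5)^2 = q^4 + 14*q^3 + 69*q^2 + 140*q + 100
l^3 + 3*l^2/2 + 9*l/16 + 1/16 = (l + 1/4)^2*(l + 1)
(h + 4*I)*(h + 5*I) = h^2 + 9*I*h - 20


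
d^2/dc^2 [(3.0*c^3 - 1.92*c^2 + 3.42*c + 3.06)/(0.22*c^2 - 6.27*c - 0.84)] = (-1.4210854715202e-14*c^4 + 232.02036*c^3 + 93.562128*c^2 - 8.832888*c + 202.991508)/(0.010648*c^6 - 0.910404*c^5 + 25.824546*c^4 - 239.539707*c^3 - 98.602812*c^2 - 13.272336*c - 0.592704)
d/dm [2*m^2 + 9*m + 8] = 4*m + 9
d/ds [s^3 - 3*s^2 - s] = 3*s^2 - 6*s - 1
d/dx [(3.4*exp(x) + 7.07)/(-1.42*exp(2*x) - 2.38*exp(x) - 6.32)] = (4.828*exp(2*x) + 20.0788*exp(x) - 4.6614)*exp(x)/(2.0164*exp(4*x) + 6.7592*exp(3*x) + 23.6132*exp(2*x) + 30.0832*exp(x) + 39.9424)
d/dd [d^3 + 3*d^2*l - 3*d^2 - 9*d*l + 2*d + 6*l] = 3*d^2 + 6*d*l - 6*d - 9*l + 2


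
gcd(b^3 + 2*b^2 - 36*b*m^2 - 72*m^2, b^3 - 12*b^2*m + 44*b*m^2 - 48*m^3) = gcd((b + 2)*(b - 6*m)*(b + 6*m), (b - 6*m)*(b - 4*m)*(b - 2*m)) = b - 6*m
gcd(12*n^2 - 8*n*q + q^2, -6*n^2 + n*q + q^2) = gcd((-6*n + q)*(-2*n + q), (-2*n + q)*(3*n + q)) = -2*n + q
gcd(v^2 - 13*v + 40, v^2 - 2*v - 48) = v - 8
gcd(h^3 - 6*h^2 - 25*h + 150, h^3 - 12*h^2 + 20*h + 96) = h - 6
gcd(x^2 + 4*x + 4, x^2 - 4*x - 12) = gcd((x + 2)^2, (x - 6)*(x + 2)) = x + 2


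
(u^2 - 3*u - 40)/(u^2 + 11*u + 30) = (u - 8)/(u + 6)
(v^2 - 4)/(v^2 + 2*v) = (v - 2)/v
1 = 1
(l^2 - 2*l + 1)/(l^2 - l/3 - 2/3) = 3*(l - 1)/(3*l + 2)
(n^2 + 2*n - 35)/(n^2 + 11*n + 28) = (n - 5)/(n + 4)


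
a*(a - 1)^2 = a^3 - 2*a^2 + a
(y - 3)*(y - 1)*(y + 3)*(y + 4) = y^4 + 3*y^3 - 13*y^2 - 27*y + 36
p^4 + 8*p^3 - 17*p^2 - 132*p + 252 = (p - 3)*(p - 2)*(p + 6)*(p + 7)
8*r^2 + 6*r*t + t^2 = (2*r + t)*(4*r + t)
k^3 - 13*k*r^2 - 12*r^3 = (k - 4*r)*(k + r)*(k + 3*r)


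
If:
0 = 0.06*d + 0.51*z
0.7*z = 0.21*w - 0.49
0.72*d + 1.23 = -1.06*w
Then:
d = -12.17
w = 7.11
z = 1.43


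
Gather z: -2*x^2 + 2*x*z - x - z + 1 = -2*x^2 - x + z*(2*x - 1) + 1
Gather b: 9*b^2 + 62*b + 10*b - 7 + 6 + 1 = 9*b^2 + 72*b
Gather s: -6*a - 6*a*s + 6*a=-6*a*s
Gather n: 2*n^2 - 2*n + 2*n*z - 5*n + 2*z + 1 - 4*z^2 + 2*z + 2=2*n^2 + n*(2*z - 7) - 4*z^2 + 4*z + 3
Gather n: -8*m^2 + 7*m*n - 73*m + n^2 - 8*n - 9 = -8*m^2 - 73*m + n^2 + n*(7*m - 8) - 9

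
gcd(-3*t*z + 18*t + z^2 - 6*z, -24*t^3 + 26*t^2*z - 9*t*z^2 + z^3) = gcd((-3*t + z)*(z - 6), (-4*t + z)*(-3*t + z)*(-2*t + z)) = -3*t + z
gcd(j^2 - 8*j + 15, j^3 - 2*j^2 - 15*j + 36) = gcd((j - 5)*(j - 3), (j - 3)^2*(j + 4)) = j - 3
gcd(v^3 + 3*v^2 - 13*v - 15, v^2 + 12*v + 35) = v + 5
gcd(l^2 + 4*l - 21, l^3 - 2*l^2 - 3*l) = l - 3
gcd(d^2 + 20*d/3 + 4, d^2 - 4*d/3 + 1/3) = 1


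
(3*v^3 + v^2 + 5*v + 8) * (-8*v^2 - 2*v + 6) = -24*v^5 - 14*v^4 - 24*v^3 - 68*v^2 + 14*v + 48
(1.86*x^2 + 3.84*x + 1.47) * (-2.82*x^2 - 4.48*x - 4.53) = -5.2452*x^4 - 19.1616*x^3 - 29.7744*x^2 - 23.9808*x - 6.6591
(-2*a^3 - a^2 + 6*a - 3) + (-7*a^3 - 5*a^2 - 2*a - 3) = -9*a^3 - 6*a^2 + 4*a - 6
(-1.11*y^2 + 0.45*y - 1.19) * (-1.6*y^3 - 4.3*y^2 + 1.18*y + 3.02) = 1.776*y^5 + 4.053*y^4 - 1.3408*y^3 + 2.2958*y^2 - 0.0451999999999999*y - 3.5938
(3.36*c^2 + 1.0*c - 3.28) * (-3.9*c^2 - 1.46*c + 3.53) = -13.104*c^4 - 8.8056*c^3 + 23.1928*c^2 + 8.3188*c - 11.5784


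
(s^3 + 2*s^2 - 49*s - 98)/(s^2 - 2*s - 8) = (s^2 - 49)/(s - 4)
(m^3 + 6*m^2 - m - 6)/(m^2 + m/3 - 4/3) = 3*(m^2 + 7*m + 6)/(3*m + 4)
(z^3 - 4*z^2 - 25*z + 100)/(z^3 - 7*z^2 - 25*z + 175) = (z - 4)/(z - 7)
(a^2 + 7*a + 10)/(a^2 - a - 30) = (a + 2)/(a - 6)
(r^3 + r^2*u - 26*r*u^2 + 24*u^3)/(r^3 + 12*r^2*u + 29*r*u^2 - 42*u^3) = (r - 4*u)/(r + 7*u)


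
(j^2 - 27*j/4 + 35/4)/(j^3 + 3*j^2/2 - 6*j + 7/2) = (4*j^2 - 27*j + 35)/(2*(2*j^3 + 3*j^2 - 12*j + 7))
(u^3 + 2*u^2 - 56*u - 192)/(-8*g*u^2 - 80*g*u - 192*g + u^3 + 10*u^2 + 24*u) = (u - 8)/(-8*g + u)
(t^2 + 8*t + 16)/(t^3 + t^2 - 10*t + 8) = (t + 4)/(t^2 - 3*t + 2)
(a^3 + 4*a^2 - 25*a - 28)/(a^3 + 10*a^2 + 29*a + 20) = (a^2 + 3*a - 28)/(a^2 + 9*a + 20)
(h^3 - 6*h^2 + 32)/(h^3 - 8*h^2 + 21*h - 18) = (h^3 - 6*h^2 + 32)/(h^3 - 8*h^2 + 21*h - 18)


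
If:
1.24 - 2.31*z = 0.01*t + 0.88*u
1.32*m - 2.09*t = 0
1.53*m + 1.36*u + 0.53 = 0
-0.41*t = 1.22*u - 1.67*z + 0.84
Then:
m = -0.43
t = -0.27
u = 0.09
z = 0.50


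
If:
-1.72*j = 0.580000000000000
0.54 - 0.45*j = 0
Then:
No Solution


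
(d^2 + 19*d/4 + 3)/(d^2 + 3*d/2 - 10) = (4*d + 3)/(2*(2*d - 5))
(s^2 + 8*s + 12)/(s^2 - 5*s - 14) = (s + 6)/(s - 7)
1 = 1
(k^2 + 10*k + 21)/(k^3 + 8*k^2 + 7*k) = (k + 3)/(k*(k + 1))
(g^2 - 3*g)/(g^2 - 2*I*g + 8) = g*(g - 3)/(g^2 - 2*I*g + 8)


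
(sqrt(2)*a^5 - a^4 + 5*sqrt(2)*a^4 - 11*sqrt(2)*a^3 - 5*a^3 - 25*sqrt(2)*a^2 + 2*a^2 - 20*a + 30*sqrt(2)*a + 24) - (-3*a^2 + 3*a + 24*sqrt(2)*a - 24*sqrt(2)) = sqrt(2)*a^5 - a^4 + 5*sqrt(2)*a^4 - 11*sqrt(2)*a^3 - 5*a^3 - 25*sqrt(2)*a^2 + 5*a^2 - 23*a + 6*sqrt(2)*a + 24 + 24*sqrt(2)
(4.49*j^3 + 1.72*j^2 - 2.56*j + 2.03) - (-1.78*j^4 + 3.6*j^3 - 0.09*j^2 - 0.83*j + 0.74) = 1.78*j^4 + 0.89*j^3 + 1.81*j^2 - 1.73*j + 1.29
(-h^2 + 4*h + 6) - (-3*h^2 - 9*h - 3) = 2*h^2 + 13*h + 9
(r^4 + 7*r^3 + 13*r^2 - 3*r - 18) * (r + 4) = r^5 + 11*r^4 + 41*r^3 + 49*r^2 - 30*r - 72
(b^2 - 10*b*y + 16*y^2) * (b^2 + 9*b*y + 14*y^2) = b^4 - b^3*y - 60*b^2*y^2 + 4*b*y^3 + 224*y^4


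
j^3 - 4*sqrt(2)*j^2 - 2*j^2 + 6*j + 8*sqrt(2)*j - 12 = (j - 2)*(j - 3*sqrt(2))*(j - sqrt(2))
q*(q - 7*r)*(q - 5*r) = q^3 - 12*q^2*r + 35*q*r^2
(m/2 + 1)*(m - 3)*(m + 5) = m^3/2 + 2*m^2 - 11*m/2 - 15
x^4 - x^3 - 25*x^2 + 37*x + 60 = (x - 4)*(x - 3)*(x + 1)*(x + 5)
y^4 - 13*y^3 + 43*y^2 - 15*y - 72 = (y - 8)*(y - 3)^2*(y + 1)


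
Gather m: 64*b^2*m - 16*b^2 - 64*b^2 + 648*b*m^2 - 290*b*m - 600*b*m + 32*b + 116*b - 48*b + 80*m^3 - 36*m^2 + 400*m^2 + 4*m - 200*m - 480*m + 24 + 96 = -80*b^2 + 100*b + 80*m^3 + m^2*(648*b + 364) + m*(64*b^2 - 890*b - 676) + 120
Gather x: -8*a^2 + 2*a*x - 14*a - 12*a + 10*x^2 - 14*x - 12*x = -8*a^2 - 26*a + 10*x^2 + x*(2*a - 26)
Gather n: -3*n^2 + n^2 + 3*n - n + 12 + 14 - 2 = -2*n^2 + 2*n + 24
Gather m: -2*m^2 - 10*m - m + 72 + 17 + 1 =-2*m^2 - 11*m + 90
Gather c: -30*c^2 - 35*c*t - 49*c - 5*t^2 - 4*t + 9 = -30*c^2 + c*(-35*t - 49) - 5*t^2 - 4*t + 9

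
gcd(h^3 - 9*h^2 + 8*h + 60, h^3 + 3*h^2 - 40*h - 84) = h^2 - 4*h - 12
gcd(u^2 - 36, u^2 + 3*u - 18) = u + 6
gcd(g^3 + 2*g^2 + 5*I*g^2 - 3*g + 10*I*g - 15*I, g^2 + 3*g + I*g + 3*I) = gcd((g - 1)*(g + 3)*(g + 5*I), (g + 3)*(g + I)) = g + 3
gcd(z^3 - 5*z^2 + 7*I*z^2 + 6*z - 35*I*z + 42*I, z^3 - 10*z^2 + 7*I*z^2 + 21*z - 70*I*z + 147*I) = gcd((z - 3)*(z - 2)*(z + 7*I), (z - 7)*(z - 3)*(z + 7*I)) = z^2 + z*(-3 + 7*I) - 21*I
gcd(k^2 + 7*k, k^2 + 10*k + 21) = k + 7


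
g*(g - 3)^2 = g^3 - 6*g^2 + 9*g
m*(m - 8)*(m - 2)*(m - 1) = m^4 - 11*m^3 + 26*m^2 - 16*m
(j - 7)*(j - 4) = j^2 - 11*j + 28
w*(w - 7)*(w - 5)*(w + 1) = w^4 - 11*w^3 + 23*w^2 + 35*w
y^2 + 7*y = y*(y + 7)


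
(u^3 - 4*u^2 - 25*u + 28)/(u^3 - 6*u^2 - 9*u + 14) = (u + 4)/(u + 2)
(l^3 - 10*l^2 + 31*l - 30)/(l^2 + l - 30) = (l^2 - 5*l + 6)/(l + 6)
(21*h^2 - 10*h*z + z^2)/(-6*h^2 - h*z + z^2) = (-7*h + z)/(2*h + z)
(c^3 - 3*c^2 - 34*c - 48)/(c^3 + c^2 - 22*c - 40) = (c^2 - 5*c - 24)/(c^2 - c - 20)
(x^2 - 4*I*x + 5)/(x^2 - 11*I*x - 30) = (x + I)/(x - 6*I)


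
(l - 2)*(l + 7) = l^2 + 5*l - 14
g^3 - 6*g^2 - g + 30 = (g - 5)*(g - 3)*(g + 2)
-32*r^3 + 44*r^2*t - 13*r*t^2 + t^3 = (-8*r + t)*(-4*r + t)*(-r + t)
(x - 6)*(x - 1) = x^2 - 7*x + 6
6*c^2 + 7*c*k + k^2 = (c + k)*(6*c + k)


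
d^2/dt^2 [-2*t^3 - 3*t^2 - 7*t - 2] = -12*t - 6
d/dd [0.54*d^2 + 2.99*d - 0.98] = 1.08*d + 2.99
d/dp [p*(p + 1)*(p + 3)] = 3*p^2 + 8*p + 3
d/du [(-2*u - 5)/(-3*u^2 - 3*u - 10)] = (-6*u^2 - 30*u + 5)/(9*u^4 + 18*u^3 + 69*u^2 + 60*u + 100)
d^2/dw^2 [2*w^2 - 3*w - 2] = 4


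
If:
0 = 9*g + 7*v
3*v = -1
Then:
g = 7/27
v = -1/3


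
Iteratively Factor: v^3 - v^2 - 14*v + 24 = (v - 2)*(v^2 + v - 12) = (v - 2)*(v + 4)*(v - 3)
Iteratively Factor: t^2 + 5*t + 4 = (t + 4)*(t + 1)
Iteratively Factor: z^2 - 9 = (z + 3)*(z - 3)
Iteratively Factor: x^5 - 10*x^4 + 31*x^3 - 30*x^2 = (x)*(x^4 - 10*x^3 + 31*x^2 - 30*x) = x^2*(x^3 - 10*x^2 + 31*x - 30) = x^2*(x - 5)*(x^2 - 5*x + 6) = x^2*(x - 5)*(x - 2)*(x - 3)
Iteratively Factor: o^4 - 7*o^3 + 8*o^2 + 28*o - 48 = (o + 2)*(o^3 - 9*o^2 + 26*o - 24) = (o - 2)*(o + 2)*(o^2 - 7*o + 12) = (o - 4)*(o - 2)*(o + 2)*(o - 3)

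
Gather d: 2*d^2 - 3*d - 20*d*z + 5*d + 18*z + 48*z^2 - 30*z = 2*d^2 + d*(2 - 20*z) + 48*z^2 - 12*z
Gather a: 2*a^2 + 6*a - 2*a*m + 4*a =2*a^2 + a*(10 - 2*m)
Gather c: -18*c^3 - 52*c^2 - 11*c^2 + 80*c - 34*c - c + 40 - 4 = -18*c^3 - 63*c^2 + 45*c + 36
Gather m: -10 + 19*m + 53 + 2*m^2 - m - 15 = 2*m^2 + 18*m + 28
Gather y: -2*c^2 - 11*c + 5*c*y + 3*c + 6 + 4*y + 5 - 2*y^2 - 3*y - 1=-2*c^2 - 8*c - 2*y^2 + y*(5*c + 1) + 10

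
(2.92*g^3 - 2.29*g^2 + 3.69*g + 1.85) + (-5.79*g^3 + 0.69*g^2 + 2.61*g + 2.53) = -2.87*g^3 - 1.6*g^2 + 6.3*g + 4.38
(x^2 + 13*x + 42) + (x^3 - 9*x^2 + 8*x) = x^3 - 8*x^2 + 21*x + 42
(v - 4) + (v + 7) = 2*v + 3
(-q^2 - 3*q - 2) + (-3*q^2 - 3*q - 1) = -4*q^2 - 6*q - 3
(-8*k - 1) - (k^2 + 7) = -k^2 - 8*k - 8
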